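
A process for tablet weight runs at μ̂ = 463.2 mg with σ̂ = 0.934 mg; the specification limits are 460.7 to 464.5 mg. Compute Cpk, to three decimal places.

0.464

Cpu = (USL − μ̂) / (3σ̂) = (464.5 − 463.2) / (3 × 0.934) = 0.4640; Cpl = (μ̂ − LSL) / (3σ̂) = (463.2 − 460.7) / (3 × 0.934) = 0.8922; Cpk = min(Cpu, Cpl) = 0.4640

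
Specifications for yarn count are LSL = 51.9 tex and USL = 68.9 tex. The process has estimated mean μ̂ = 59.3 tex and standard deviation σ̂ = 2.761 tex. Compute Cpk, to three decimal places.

Cpu = (USL − μ̂) / (3σ̂) = (68.9 − 59.3) / (3 × 2.761) = 1.1590; Cpl = (μ̂ − LSL) / (3σ̂) = (59.3 − 51.9) / (3 × 2.761) = 0.8934; Cpk = min(Cpu, Cpl) = 0.8934

0.893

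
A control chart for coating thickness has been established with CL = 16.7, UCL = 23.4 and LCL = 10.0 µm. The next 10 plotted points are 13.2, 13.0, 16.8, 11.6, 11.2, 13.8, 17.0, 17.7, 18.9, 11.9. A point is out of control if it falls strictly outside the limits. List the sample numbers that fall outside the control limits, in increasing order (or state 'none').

none

All 10 points lie within [10.0, 23.4].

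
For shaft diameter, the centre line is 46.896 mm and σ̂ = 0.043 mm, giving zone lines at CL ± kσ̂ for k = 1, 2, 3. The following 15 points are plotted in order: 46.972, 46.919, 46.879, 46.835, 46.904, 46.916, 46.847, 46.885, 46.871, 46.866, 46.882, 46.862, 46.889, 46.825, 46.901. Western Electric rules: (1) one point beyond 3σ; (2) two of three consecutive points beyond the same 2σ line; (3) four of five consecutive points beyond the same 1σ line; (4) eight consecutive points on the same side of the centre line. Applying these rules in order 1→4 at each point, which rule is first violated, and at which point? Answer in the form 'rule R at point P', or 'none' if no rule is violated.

Zone of each point (C = within 1σ̂, B = 1σ̂–2σ̂, A = 2σ̂–3σ̂, * = beyond 3σ̂; sign = side of CL): 1:+B, 2:+C, 3:-C, 4:-B, 5:+C, 6:+C, 7:-B, 8:-C, 9:-C, 10:-C, 11:-C, 12:-C, 13:-C, 14:-B, 15:+C
Rule 4 (eight consecutive points on the same side of the centre line) is satisfied at point 14.

rule 4 at point 14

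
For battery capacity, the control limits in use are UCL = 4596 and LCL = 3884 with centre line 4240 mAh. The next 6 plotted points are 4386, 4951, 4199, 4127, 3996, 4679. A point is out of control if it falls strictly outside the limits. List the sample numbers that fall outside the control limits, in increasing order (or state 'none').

2, 6

Compare each point to [3884, 4596]: sample 2 = 4951 > UCL; sample 6 = 4679 > UCL.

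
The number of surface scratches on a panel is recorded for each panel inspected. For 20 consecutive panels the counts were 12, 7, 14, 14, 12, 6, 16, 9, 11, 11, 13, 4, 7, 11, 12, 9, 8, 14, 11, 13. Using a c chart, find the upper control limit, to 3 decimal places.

c̄ = (12 + 7 + 14 + 14 + 12 + 6 + 16 + 9 + 11 + 11 + 13 + 4 + 7 + 11 + 12 + 9 + 8 + 14 + 11 + 13) / 20 = 214 / 20 = 10.7000
UCL = c̄ + 3√c̄ = 10.7000 + 3 × √10.7000 = 10.7000 + 3 × 3.2711 = 20.5133

20.513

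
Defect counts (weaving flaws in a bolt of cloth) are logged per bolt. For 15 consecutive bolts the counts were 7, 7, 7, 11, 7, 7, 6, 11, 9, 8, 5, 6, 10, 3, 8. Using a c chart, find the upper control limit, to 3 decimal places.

c̄ = (7 + 7 + 7 + 11 + 7 + 7 + 6 + 11 + 9 + 8 + 5 + 6 + 10 + 3 + 8) / 15 = 112 / 15 = 7.4667
UCL = c̄ + 3√c̄ = 7.4667 + 3 × √7.4667 = 7.4667 + 3 × 2.7325 = 15.6642

15.664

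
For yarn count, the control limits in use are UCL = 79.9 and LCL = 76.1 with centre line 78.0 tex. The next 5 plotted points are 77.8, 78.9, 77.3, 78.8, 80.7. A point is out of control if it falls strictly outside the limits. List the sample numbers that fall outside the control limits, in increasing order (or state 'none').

Compare each point to [76.1, 79.9]: sample 5 = 80.7 > UCL.

5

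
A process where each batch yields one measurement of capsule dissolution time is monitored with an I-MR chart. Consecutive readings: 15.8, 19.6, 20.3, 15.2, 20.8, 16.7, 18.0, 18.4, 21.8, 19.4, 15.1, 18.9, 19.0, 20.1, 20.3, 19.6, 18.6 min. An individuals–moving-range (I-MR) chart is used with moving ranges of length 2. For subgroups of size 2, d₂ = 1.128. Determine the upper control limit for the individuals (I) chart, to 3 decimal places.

X̄ = (15.8 + 19.6 + 20.3 + 15.2 + 20.8 + 16.7 + 18.0 + 18.4 + 21.8 + 19.4 + 15.1 + 18.9 + 19.0 + 20.1 + 20.3 + 19.6 + 18.6) / 17 = 18.6824
Moving ranges: 3.8, 0.7, 5.1, 5.6, 4.1, 1.3, 0.4, 3.4, 2.4, 4.3, 3.8, 0.1, 1.1, 0.2, 0.7, 1.0; M̄R̄ = 38.0000 / 16 = 2.3750
UCL = X̄ + 3·M̄R̄/d₂ = 18.6824 + 3 × 2.3750 / 1.128 = 24.9988

24.999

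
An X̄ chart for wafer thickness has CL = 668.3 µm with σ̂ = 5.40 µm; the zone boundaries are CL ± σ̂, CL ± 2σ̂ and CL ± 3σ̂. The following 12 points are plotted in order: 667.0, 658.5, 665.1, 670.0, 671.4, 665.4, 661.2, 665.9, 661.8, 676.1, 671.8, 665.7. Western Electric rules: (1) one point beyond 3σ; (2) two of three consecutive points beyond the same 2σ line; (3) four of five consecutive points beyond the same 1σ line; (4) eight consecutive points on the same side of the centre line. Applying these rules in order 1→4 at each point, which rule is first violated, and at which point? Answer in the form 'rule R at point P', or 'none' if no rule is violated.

none

Zone of each point (C = within 1σ̂, B = 1σ̂–2σ̂, A = 2σ̂–3σ̂, * = beyond 3σ̂; sign = side of CL): 1:-C, 2:-B, 3:-C, 4:+C, 5:+C, 6:-C, 7:-B, 8:-C, 9:-B, 10:+B, 11:+C, 12:-C
No rule fires across all 12 points.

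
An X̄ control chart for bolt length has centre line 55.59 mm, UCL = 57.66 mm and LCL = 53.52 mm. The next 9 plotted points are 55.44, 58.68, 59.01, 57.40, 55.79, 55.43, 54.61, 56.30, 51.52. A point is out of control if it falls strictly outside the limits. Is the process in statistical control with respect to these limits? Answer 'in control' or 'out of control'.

Compare each point to [53.52, 57.66]: sample 2 = 58.68 > UCL; sample 3 = 59.01 > UCL; sample 9 = 51.52 < LCL.

out of control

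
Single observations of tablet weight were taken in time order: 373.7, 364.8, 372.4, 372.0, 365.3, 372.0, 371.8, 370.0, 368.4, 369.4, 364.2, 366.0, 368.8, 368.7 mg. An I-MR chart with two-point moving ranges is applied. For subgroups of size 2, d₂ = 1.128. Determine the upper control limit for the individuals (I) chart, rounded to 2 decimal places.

378.27

X̄ = (373.7 + 364.8 + 372.4 + 372.0 + 365.3 + 372.0 + 371.8 + 370.0 + 368.4 + 369.4 + 364.2 + 366.0 + 368.8 + 368.7) / 14 = 369.1071
Moving ranges: 8.9, 7.6, 0.4, 6.7, 6.7, 0.2, 1.8, 1.6, 1.0, 5.2, 1.8, 2.8, 0.1; M̄R̄ = 44.8000 / 13 = 3.4462
UCL = X̄ + 3·M̄R̄/d₂ = 369.1071 + 3 × 3.4462 / 1.128 = 378.2724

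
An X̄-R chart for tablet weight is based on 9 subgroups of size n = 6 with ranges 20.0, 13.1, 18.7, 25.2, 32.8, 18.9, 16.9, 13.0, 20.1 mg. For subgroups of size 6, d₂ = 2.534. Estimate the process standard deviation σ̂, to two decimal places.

7.84

R̄ = (20.0 + 13.1 + 18.7 + 25.2 + 32.8 + 18.9 + 16.9 + 13.0 + 20.1) / 9 = 19.8556
σ̂ = R̄ / d₂ = 19.8556 / 2.534 = 7.8357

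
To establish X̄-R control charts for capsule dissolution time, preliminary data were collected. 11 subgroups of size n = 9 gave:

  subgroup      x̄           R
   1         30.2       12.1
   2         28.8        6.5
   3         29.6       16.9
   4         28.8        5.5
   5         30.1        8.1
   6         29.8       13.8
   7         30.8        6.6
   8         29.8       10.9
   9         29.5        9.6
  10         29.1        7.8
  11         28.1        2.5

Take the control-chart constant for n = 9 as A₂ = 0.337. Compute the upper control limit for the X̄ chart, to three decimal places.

32.582

X̄̄ = (30.2 + 28.8 + 29.6 + 28.8 + 30.1 + 29.8 + 30.8 + 29.8 + 29.5 + 29.1 + 28.1) / 11 = 324.6000 / 11 = 29.5091
R̄ = (12.1 + 6.5 + 16.9 + 5.5 + 8.1 + 13.8 + 6.6 + 10.9 + 9.6 + 7.8 + 2.5) / 11 = 100.3000 / 11 = 9.1182
UCL = X̄̄ + A₂·R̄ = 29.5091 + 0.337 × 9.1182 = 32.5819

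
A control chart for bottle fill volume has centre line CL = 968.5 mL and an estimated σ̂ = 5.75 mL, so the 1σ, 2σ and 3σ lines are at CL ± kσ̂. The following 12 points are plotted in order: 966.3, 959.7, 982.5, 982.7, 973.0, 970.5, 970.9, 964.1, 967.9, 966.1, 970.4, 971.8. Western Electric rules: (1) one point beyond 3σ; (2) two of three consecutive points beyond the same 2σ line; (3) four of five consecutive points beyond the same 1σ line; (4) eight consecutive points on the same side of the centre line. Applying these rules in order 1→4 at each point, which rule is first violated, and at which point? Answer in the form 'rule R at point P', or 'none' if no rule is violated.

Zone of each point (C = within 1σ̂, B = 1σ̂–2σ̂, A = 2σ̂–3σ̂, * = beyond 3σ̂; sign = side of CL): 1:-C, 2:-B, 3:+A, 4:+A, 5:+C, 6:+C, 7:+C, 8:-C, 9:-C, 10:-C, 11:+C, 12:+C
Rule 2 (two of three consecutive points beyond the same 2σ limit) is satisfied at point 4.

rule 2 at point 4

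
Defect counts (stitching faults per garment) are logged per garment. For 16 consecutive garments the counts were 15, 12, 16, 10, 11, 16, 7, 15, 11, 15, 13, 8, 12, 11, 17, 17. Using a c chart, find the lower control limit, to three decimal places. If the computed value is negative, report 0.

2.110

c̄ = (15 + 12 + 16 + 10 + 11 + 16 + 7 + 15 + 11 + 15 + 13 + 8 + 12 + 11 + 17 + 17) / 16 = 206 / 16 = 12.8750
LCL = c̄ − 3√c̄ = 12.8750 − 3 × 3.5882 = 2.1105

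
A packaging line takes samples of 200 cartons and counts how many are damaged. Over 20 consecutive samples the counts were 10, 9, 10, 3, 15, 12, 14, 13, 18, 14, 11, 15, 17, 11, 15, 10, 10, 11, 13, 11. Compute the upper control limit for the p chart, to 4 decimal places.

p̄ = Σdᵢ / (k·n) = 242 / (20 × 200) = 0.06050
UCL = p̄ + 3·√(p̄(1−p̄)/n) = 0.06050 + 3 × √(0.06050×0.93950/200) = 0.06050 + 3 × 0.01686 = 0.11107

0.1111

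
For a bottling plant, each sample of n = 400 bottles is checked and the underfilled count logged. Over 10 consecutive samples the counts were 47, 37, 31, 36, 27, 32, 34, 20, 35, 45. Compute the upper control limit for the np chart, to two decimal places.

51.22

p̄ = Σdᵢ / (k·n) = 344 / (10 × 400) = 0.08600
UCL = np̄ + 3·√(np̄(1−p̄)) = 34.4000 + 3 × √(34.4000×0.91400) = 34.4000 + 3 × 5.6073 = 51.2218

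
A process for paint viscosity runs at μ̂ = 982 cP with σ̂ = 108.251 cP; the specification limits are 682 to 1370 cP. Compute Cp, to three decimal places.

1.059

Cp = (USL − LSL) / (6σ̂) = (1370 − 682) / (6 × 108.251) = 688.0000 / 649.5060 = 1.0593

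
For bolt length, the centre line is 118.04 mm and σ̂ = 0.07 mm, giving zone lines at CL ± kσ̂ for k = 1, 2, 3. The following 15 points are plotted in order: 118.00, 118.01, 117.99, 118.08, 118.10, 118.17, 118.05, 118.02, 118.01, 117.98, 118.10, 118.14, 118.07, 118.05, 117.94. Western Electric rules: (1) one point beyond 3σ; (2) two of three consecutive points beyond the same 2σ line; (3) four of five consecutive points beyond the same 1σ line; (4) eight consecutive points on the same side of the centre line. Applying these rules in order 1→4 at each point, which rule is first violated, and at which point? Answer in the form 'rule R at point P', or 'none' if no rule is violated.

Zone of each point (C = within 1σ̂, B = 1σ̂–2σ̂, A = 2σ̂–3σ̂, * = beyond 3σ̂; sign = side of CL): 1:-C, 2:-C, 3:-C, 4:+C, 5:+C, 6:+B, 7:+C, 8:-C, 9:-C, 10:-C, 11:+C, 12:+B, 13:+C, 14:+C, 15:-B
No rule fires across all 15 points.

none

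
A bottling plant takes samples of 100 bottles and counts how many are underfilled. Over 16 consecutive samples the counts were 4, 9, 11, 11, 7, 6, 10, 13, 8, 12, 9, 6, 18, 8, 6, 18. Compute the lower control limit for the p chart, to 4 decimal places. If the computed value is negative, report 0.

p̄ = Σdᵢ / (k·n) = 156 / (16 × 100) = 0.09750
LCL = p̄ − 3·√(p̄(1−p̄)/n) = 0.09750 − 3 × 0.02966 = 0.00851

0.0085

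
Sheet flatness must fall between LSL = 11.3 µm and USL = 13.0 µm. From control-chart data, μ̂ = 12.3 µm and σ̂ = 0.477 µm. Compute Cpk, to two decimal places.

Cpu = (USL − μ̂) / (3σ̂) = (13.0 − 12.3) / (3 × 0.477) = 0.4892; Cpl = (μ̂ − LSL) / (3σ̂) = (12.3 − 11.3) / (3 × 0.477) = 0.6988; Cpk = min(Cpu, Cpl) = 0.4892

0.49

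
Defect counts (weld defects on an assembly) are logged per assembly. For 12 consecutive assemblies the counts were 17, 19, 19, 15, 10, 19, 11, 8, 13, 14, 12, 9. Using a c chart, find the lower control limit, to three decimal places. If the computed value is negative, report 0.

2.675

c̄ = (17 + 19 + 19 + 15 + 10 + 19 + 11 + 8 + 13 + 14 + 12 + 9) / 12 = 166 / 12 = 13.8333
LCL = c̄ − 3√c̄ = 13.8333 − 3 × 3.7193 = 2.6754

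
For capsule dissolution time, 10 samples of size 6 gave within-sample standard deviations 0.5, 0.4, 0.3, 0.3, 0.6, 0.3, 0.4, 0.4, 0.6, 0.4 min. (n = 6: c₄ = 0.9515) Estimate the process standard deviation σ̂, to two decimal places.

0.44

s̄ = (0.5 + 0.4 + 0.3 + 0.3 + 0.6 + 0.3 + 0.4 + 0.4 + 0.6 + 0.4) / 10 = 0.4200
σ̂ = s̄ / c₄ = 0.4200 / 0.9515 = 0.4414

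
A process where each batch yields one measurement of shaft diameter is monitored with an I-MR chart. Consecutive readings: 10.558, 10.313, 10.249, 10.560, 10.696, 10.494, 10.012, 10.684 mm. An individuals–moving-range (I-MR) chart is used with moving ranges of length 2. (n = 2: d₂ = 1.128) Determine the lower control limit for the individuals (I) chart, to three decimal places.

X̄ = (10.558 + 10.313 + 10.249 + 10.560 + 10.696 + 10.494 + 10.012 + 10.684) / 8 = 10.4458
Moving ranges: 0.245, 0.064, 0.311, 0.136, 0.202, 0.482, 0.672; M̄R̄ = 2.1120 / 7 = 0.3017
LCL = X̄ − 3·M̄R̄/d₂ = 10.4458 − 3 × 0.3017 / 1.128 = 9.6433

9.643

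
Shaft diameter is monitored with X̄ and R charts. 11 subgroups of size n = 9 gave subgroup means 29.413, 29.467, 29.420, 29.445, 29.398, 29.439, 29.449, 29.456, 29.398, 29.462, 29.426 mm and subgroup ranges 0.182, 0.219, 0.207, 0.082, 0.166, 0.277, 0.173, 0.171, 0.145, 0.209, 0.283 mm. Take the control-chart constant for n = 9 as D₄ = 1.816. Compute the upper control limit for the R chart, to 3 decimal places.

0.349

R̄ = (0.182 + 0.219 + 0.207 + 0.082 + 0.166 + 0.277 + 0.173 + 0.171 + 0.145 + 0.209 + 0.283) / 11 = 2.1140 / 11 = 0.1922
UCL_R = D₄·R̄ = 1.816 × 0.1922 = 0.3490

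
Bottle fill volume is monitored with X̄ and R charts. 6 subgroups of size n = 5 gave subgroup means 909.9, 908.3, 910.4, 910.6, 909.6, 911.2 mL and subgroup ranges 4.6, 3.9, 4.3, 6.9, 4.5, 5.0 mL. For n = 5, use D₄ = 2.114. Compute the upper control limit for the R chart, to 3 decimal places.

10.288

R̄ = (4.6 + 3.9 + 4.3 + 6.9 + 4.5 + 5.0) / 6 = 29.2000 / 6 = 4.8667
UCL_R = D₄·R̄ = 2.114 × 4.8667 = 10.2881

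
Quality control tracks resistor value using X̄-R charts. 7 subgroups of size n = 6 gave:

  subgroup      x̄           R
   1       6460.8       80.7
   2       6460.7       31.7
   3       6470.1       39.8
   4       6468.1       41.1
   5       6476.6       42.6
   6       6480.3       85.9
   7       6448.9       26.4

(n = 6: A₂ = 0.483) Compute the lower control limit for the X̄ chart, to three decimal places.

X̄̄ = (6460.8 + 6460.7 + 6470.1 + 6468.1 + 6476.6 + 6480.3 + 6448.9) / 7 = 45265.5000 / 7 = 6466.5000
R̄ = (80.7 + 31.7 + 39.8 + 41.1 + 42.6 + 85.9 + 26.4) / 7 = 348.2000 / 7 = 49.7429
LCL = X̄̄ − A₂·R̄ = 6466.5000 − 0.483 × 49.7429 = 6442.4742

6442.474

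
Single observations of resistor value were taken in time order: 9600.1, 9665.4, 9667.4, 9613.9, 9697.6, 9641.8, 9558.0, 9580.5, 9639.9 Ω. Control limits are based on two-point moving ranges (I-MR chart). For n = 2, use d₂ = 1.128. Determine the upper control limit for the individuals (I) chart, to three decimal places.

X̄ = (9600.1 + 9665.4 + 9667.4 + 9613.9 + 9697.6 + 9641.8 + 9558.0 + 9580.5 + 9639.9) / 9 = 9629.4000
Moving ranges: 65.3, 2.0, 53.5, 83.7, 55.8, 83.8, 22.5, 59.4; M̄R̄ = 426.0000 / 8 = 53.2500
UCL = X̄ + 3·M̄R̄/d₂ = 9629.4000 + 3 × 53.2500 / 1.128 = 9771.0223

9771.022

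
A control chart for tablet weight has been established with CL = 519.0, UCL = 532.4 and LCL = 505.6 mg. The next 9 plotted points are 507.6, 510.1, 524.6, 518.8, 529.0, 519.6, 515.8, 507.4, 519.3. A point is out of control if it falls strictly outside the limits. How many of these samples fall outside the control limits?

All 9 points lie within [505.6, 532.4].

0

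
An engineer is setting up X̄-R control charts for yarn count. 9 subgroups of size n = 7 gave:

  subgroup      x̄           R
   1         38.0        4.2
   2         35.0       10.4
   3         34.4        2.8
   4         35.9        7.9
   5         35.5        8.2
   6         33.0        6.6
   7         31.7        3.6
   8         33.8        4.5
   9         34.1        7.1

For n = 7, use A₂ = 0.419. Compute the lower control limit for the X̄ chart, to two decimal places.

X̄̄ = (38.0 + 35.0 + 34.4 + 35.9 + 35.5 + 33.0 + 31.7 + 33.8 + 34.1) / 9 = 311.4000 / 9 = 34.6000
R̄ = (4.2 + 10.4 + 2.8 + 7.9 + 8.2 + 6.6 + 3.6 + 4.5 + 7.1) / 9 = 55.3000 / 9 = 6.1444
LCL = X̄̄ − A₂·R̄ = 34.6000 − 0.419 × 6.1444 = 32.0255

32.03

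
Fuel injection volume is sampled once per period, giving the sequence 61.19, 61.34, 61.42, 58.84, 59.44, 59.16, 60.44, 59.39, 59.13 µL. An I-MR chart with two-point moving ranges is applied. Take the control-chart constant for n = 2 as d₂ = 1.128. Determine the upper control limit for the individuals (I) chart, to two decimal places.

X̄ = (61.19 + 61.34 + 61.42 + 58.84 + 59.44 + 59.16 + 60.44 + 59.39 + 59.13) / 9 = 60.0389
Moving ranges: 0.15, 0.08, 2.58, 0.60, 0.28, 1.28, 1.05, 0.26; M̄R̄ = 6.2800 / 8 = 0.7850
UCL = X̄ + 3·M̄R̄/d₂ = 60.0389 + 3 × 0.7850 / 1.128 = 62.1267

62.13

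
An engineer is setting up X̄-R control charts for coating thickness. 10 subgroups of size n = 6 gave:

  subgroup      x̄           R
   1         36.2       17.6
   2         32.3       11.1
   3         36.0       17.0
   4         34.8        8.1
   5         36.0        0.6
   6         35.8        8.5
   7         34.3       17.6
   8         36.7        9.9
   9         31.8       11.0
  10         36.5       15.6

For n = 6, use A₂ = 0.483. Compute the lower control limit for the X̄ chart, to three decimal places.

X̄̄ = (36.2 + 32.3 + 36.0 + 34.8 + 36.0 + 35.8 + 34.3 + 36.7 + 31.8 + 36.5) / 10 = 350.4000 / 10 = 35.0400
R̄ = (17.6 + 11.1 + 17.0 + 8.1 + 0.6 + 8.5 + 17.6 + 9.9 + 11.0 + 15.6) / 10 = 117.0000 / 10 = 11.7000
LCL = X̄̄ − A₂·R̄ = 35.0400 − 0.483 × 11.7000 = 29.3889

29.389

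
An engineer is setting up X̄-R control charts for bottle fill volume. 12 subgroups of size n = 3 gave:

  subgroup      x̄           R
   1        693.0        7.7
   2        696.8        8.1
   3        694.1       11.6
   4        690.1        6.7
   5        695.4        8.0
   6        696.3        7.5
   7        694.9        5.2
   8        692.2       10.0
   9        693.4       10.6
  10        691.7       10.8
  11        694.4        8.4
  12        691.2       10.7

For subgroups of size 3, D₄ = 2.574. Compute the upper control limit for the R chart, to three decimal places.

R̄ = (7.7 + 8.1 + 11.6 + 6.7 + 8.0 + 7.5 + 5.2 + 10.0 + 10.6 + 10.8 + 8.4 + 10.7) / 12 = 105.3000 / 12 = 8.7750
UCL_R = D₄·R̄ = 2.574 × 8.7750 = 22.5868

22.587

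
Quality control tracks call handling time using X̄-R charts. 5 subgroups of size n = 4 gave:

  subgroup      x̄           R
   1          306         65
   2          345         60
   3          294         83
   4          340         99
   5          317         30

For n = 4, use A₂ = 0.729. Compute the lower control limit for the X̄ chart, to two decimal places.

271.27

X̄̄ = (306 + 345 + 294 + 340 + 317) / 5 = 1602.0000 / 5 = 320.4000
R̄ = (65 + 60 + 83 + 99 + 30) / 5 = 337.0000 / 5 = 67.4000
LCL = X̄̄ − A₂·R̄ = 320.4000 − 0.729 × 67.4000 = 271.2654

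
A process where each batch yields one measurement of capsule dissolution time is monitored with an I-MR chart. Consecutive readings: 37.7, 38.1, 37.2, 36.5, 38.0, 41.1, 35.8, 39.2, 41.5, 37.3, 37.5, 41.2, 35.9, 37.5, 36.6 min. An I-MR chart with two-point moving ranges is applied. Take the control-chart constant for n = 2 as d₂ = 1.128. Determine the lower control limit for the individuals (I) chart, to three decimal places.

X̄ = (37.7 + 38.1 + 37.2 + 36.5 + 38.0 + 41.1 + 35.8 + 39.2 + 41.5 + 37.3 + 37.5 + 41.2 + 35.9 + 37.5 + 36.6) / 15 = 38.0733
Moving ranges: 0.4, 0.9, 0.7, 1.5, 3.1, 5.3, 3.4, 2.3, 4.2, 0.2, 3.7, 5.3, 1.6, 0.9; M̄R̄ = 33.5000 / 14 = 2.3929
LCL = X̄ − 3·M̄R̄/d₂ = 38.0733 − 3 × 2.3929 / 1.128 = 31.7094

31.709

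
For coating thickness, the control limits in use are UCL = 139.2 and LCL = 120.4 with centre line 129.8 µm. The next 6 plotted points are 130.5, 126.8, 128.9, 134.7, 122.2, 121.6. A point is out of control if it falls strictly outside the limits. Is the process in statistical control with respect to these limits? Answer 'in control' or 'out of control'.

All 6 points lie within [120.4, 139.2].

in control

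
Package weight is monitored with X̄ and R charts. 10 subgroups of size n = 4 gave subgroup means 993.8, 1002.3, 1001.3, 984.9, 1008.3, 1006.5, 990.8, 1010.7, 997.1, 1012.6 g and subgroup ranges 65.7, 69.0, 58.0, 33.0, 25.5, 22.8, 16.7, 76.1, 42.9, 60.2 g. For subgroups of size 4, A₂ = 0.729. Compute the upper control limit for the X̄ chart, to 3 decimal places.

1035.086

X̄̄ = (993.8 + 1002.3 + 1001.3 + 984.9 + 1008.3 + 1006.5 + 990.8 + 1010.7 + 997.1 + 1012.6) / 10 = 10008.3000 / 10 = 1000.8300
R̄ = (65.7 + 69.0 + 58.0 + 33.0 + 25.5 + 22.8 + 16.7 + 76.1 + 42.9 + 60.2) / 10 = 469.9000 / 10 = 46.9900
UCL = X̄̄ + A₂·R̄ = 1000.8300 + 0.729 × 46.9900 = 1035.0857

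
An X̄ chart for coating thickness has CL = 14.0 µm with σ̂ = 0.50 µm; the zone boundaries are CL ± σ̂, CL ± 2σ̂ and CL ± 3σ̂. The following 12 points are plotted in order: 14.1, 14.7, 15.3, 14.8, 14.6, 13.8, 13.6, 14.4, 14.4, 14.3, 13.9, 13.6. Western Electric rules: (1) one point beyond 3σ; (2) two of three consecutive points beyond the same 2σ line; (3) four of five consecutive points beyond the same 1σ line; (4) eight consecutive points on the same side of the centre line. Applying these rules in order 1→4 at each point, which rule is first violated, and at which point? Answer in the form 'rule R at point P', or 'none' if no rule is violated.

Zone of each point (C = within 1σ̂, B = 1σ̂–2σ̂, A = 2σ̂–3σ̂, * = beyond 3σ̂; sign = side of CL): 1:+C, 2:+B, 3:+A, 4:+B, 5:+B, 6:-C, 7:-C, 8:+C, 9:+C, 10:+C, 11:-C, 12:-C
Rule 3 (four of five consecutive points beyond the same 1σ limit) is satisfied at point 5.

rule 3 at point 5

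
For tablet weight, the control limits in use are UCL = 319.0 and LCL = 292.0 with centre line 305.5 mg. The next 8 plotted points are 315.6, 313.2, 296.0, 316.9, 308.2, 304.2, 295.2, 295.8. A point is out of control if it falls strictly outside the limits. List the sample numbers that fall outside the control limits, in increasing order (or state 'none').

none

All 8 points lie within [292.0, 319.0].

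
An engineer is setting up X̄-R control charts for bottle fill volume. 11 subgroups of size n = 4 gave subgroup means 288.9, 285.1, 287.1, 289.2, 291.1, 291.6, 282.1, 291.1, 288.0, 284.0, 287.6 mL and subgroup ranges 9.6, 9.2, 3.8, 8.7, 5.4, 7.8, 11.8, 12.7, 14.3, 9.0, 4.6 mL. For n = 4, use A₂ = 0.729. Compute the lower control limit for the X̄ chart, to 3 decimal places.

281.378

X̄̄ = (288.9 + 285.1 + 287.1 + 289.2 + 291.1 + 291.6 + 282.1 + 291.1 + 288.0 + 284.0 + 287.6) / 11 = 3165.8000 / 11 = 287.8000
R̄ = (9.6 + 9.2 + 3.8 + 8.7 + 5.4 + 7.8 + 11.8 + 12.7 + 14.3 + 9.0 + 4.6) / 11 = 96.9000 / 11 = 8.8091
LCL = X̄̄ − A₂·R̄ = 287.8000 − 0.729 × 8.8091 = 281.3782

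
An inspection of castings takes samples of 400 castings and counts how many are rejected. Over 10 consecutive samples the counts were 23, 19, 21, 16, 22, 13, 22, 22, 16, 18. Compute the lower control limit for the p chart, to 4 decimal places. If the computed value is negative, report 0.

p̄ = Σdᵢ / (k·n) = 192 / (10 × 400) = 0.04800
LCL = p̄ − 3·√(p̄(1−p̄)/n) = 0.04800 − 3 × 0.01069 = 0.01594

0.0159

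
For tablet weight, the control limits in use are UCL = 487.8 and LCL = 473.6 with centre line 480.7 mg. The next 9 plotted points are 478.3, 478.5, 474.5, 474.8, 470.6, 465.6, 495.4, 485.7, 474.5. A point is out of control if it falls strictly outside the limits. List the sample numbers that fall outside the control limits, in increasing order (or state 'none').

Compare each point to [473.6, 487.8]: sample 5 = 470.6 < LCL; sample 6 = 465.6 < LCL; sample 7 = 495.4 > UCL.

5, 6, 7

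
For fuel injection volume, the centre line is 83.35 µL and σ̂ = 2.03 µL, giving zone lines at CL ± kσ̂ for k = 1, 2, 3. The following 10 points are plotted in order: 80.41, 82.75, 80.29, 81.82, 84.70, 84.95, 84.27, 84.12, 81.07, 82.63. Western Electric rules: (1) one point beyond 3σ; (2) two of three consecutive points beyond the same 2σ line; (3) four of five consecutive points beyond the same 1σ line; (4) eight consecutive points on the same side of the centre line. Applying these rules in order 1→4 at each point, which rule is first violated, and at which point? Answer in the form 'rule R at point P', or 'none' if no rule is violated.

Zone of each point (C = within 1σ̂, B = 1σ̂–2σ̂, A = 2σ̂–3σ̂, * = beyond 3σ̂; sign = side of CL): 1:-B, 2:-C, 3:-B, 4:-C, 5:+C, 6:+C, 7:+C, 8:+C, 9:-B, 10:-C
No rule fires across all 10 points.

none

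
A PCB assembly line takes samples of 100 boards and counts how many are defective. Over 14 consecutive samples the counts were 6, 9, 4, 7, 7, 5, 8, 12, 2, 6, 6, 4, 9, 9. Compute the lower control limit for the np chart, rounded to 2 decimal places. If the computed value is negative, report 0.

p̄ = Σdᵢ / (k·n) = 94 / (14 × 100) = 0.06714
LCL = np̄ − 3·√(np̄(1−p̄)) = 6.7143 − 3 × 2.5027 = -0.7938 → 0 (negative, so LCL = 0)

0.00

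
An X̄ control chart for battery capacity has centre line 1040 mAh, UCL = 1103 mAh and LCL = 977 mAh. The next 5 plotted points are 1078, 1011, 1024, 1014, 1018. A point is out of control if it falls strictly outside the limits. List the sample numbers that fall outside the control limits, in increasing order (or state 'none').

none

All 5 points lie within [977, 1103].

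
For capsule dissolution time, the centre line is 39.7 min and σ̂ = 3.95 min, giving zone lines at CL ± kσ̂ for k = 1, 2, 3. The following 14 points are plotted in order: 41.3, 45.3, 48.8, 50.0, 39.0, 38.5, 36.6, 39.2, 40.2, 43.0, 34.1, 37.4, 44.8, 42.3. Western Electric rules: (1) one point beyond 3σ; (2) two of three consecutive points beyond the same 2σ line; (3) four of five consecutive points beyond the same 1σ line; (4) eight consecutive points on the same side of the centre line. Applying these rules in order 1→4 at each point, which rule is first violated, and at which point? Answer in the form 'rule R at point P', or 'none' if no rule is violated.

Zone of each point (C = within 1σ̂, B = 1σ̂–2σ̂, A = 2σ̂–3σ̂, * = beyond 3σ̂; sign = side of CL): 1:+C, 2:+B, 3:+A, 4:+A, 5:-C, 6:-C, 7:-C, 8:-C, 9:+C, 10:+C, 11:-B, 12:-C, 13:+B, 14:+C
Rule 2 (two of three consecutive points beyond the same 2σ limit) is satisfied at point 4.

rule 2 at point 4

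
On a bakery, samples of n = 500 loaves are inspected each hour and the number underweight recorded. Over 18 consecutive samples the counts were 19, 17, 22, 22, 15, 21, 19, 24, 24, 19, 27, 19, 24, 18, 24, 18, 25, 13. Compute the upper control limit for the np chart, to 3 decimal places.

33.875

p̄ = Σdᵢ / (k·n) = 370 / (18 × 500) = 0.04111
UCL = np̄ + 3·√(np̄(1−p̄)) = 20.5556 + 3 × √(20.5556×0.95889) = 20.5556 + 3 × 4.4397 = 33.8745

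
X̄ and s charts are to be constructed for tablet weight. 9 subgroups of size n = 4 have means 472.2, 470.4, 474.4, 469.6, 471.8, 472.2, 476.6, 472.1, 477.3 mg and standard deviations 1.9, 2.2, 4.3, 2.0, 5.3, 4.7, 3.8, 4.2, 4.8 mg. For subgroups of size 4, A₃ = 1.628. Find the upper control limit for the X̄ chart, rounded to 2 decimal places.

478.96

X̄̄ = (472.2 + 470.4 + 474.4 + 469.6 + 471.8 + 472.2 + 476.6 + 472.1 + 477.3) / 9 = 472.9556
s̄ = (1.9 + 2.2 + 4.3 + 2.0 + 5.3 + 4.7 + 3.8 + 4.2 + 4.8) / 9 = 3.6889
UCL = X̄̄ + A₃·s̄ = 472.9556 + 1.628 × 3.6889 = 478.9611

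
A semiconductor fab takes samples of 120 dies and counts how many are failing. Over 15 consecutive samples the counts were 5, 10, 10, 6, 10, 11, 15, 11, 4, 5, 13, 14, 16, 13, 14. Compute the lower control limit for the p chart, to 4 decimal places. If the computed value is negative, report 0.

0.0099

p̄ = Σdᵢ / (k·n) = 157 / (15 × 120) = 0.08722
LCL = p̄ − 3·√(p̄(1−p̄)/n) = 0.08722 − 3 × 0.02576 = 0.00995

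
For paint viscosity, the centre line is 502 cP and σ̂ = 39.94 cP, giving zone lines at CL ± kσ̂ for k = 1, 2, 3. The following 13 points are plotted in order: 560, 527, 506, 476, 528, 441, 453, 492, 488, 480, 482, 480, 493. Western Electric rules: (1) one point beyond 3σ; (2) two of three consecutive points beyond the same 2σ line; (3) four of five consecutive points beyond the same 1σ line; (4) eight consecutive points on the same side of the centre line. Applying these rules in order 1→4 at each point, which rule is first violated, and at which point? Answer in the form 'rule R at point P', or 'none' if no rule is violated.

Zone of each point (C = within 1σ̂, B = 1σ̂–2σ̂, A = 2σ̂–3σ̂, * = beyond 3σ̂; sign = side of CL): 1:+B, 2:+C, 3:+C, 4:-C, 5:+C, 6:-B, 7:-B, 8:-C, 9:-C, 10:-C, 11:-C, 12:-C, 13:-C
Rule 4 (eight consecutive points on the same side of the centre line) is satisfied at point 13.

rule 4 at point 13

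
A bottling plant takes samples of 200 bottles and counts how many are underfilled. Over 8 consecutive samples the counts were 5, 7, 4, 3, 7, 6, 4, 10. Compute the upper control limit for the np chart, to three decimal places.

12.840

p̄ = Σdᵢ / (k·n) = 46 / (8 × 200) = 0.02875
UCL = np̄ + 3·√(np̄(1−p̄)) = 5.7500 + 3 × √(5.7500×0.97125) = 5.7500 + 3 × 2.3632 = 12.8396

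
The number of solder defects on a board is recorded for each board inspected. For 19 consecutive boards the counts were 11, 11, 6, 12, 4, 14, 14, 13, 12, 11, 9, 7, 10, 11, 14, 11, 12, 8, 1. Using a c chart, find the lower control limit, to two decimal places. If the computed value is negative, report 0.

c̄ = (11 + 11 + 6 + 12 + 4 + 14 + 14 + 13 + 12 + 11 + 9 + 7 + 10 + 11 + 14 + 11 + 12 + 8 + 1) / 19 = 191 / 19 = 10.0526
LCL = c̄ − 3√c̄ = 10.0526 − 3 × 3.1706 = 0.5409

0.54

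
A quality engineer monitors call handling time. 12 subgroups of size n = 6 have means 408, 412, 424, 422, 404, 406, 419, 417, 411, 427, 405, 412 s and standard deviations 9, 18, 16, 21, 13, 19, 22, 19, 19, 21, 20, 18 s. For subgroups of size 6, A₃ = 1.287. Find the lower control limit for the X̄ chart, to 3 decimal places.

X̄̄ = (408 + 412 + 424 + 422 + 404 + 406 + 419 + 417 + 411 + 427 + 405 + 412) / 12 = 413.9167
s̄ = (9 + 18 + 16 + 21 + 13 + 19 + 22 + 19 + 19 + 21 + 20 + 18) / 12 = 17.9167
LCL = X̄̄ − A₃·s̄ = 413.9167 − 1.287 × 17.9167 = 390.8579

390.858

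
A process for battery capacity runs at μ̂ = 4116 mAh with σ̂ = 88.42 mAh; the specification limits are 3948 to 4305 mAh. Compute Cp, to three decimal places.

Cp = (USL − LSL) / (6σ̂) = (4305 − 3948) / (6 × 88.42) = 357.0000 / 530.5200 = 0.6729

0.673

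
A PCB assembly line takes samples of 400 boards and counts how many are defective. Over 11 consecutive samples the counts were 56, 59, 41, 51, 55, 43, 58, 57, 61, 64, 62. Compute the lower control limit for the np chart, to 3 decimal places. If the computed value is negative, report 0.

p̄ = Σdᵢ / (k·n) = 607 / (11 × 400) = 0.13795
LCL = np̄ − 3·√(np̄(1−p̄)) = 55.1818 − 3 × 6.8970 = 34.4907

34.491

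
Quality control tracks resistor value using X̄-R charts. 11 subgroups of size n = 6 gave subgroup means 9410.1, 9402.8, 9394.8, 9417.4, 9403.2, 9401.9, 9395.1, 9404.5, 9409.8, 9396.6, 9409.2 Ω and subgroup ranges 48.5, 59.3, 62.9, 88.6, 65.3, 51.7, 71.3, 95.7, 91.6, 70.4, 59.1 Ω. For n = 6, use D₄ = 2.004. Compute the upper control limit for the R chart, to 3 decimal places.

R̄ = (48.5 + 59.3 + 62.9 + 88.6 + 65.3 + 51.7 + 71.3 + 95.7 + 91.6 + 70.4 + 59.1) / 11 = 764.4000 / 11 = 69.4909
UCL_R = D₄·R̄ = 2.004 × 69.4909 = 139.2598

139.260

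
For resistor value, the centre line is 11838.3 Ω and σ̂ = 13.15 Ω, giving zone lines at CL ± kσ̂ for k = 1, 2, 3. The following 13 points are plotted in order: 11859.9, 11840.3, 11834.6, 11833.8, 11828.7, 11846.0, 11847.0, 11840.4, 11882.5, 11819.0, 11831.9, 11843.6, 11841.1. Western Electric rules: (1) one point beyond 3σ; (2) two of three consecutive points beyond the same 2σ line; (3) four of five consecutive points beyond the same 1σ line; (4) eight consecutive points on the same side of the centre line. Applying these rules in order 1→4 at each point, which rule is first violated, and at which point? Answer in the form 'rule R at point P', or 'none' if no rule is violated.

Zone of each point (C = within 1σ̂, B = 1σ̂–2σ̂, A = 2σ̂–3σ̂, * = beyond 3σ̂; sign = side of CL): 1:+B, 2:+C, 3:-C, 4:-C, 5:-C, 6:+C, 7:+C, 8:+C, 9:+*, 10:-B, 11:-C, 12:+C, 13:+C
Rule 1 (one point beyond the 3σ limits) is satisfied at point 9.

rule 1 at point 9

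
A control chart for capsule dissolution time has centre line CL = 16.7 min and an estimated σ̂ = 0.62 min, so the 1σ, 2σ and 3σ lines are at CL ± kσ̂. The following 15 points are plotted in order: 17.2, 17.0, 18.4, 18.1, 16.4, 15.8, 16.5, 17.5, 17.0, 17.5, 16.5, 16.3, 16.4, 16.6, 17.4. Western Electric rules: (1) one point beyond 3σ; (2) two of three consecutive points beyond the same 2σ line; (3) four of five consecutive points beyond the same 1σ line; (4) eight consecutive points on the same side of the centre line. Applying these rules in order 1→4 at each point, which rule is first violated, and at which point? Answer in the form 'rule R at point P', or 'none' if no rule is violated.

rule 2 at point 4

Zone of each point (C = within 1σ̂, B = 1σ̂–2σ̂, A = 2σ̂–3σ̂, * = beyond 3σ̂; sign = side of CL): 1:+C, 2:+C, 3:+A, 4:+A, 5:-C, 6:-B, 7:-C, 8:+B, 9:+C, 10:+B, 11:-C, 12:-C, 13:-C, 14:-C, 15:+B
Rule 2 (two of three consecutive points beyond the same 2σ limit) is satisfied at point 4.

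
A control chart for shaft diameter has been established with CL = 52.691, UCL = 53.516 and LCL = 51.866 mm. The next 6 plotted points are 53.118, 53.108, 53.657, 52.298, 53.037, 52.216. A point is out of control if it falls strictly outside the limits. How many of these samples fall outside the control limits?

Compare each point to [51.866, 53.516]: sample 3 = 53.657 > UCL.

1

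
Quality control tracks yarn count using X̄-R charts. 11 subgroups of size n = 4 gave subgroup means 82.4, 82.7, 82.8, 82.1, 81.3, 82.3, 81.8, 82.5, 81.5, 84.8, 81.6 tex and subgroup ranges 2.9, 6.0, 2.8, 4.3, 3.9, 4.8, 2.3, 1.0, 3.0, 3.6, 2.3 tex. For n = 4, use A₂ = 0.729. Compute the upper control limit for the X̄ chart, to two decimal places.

84.79

X̄̄ = (82.4 + 82.7 + 82.8 + 82.1 + 81.3 + 82.3 + 81.8 + 82.5 + 81.5 + 84.8 + 81.6) / 11 = 905.8000 / 11 = 82.3455
R̄ = (2.9 + 6.0 + 2.8 + 4.3 + 3.9 + 4.8 + 2.3 + 1.0 + 3.0 + 3.6 + 2.3) / 11 = 36.9000 / 11 = 3.3545
UCL = X̄̄ + A₂·R̄ = 82.3455 + 0.729 × 3.3545 = 84.7909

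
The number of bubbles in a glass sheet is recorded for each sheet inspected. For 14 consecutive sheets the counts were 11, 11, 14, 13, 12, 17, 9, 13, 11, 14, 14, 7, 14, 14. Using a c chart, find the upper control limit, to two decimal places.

c̄ = (11 + 11 + 14 + 13 + 12 + 17 + 9 + 13 + 11 + 14 + 14 + 7 + 14 + 14) / 14 = 174 / 14 = 12.4286
UCL = c̄ + 3√c̄ = 12.4286 + 3 × √12.4286 = 12.4286 + 3 × 3.5254 = 23.0048

23.00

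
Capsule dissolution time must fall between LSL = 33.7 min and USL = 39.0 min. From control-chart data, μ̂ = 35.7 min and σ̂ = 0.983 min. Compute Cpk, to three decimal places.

0.678

Cpu = (USL − μ̂) / (3σ̂) = (39.0 − 35.7) / (3 × 0.983) = 1.1190; Cpl = (μ̂ − LSL) / (3σ̂) = (35.7 − 33.7) / (3 × 0.983) = 0.6782; Cpk = min(Cpu, Cpl) = 0.6782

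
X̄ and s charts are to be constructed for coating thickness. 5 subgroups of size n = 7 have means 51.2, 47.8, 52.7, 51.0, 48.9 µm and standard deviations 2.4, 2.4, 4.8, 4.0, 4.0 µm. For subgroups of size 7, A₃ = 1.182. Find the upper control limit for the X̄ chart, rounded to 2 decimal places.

X̄̄ = (51.2 + 47.8 + 52.7 + 51.0 + 48.9) / 5 = 50.3200
s̄ = (2.4 + 2.4 + 4.8 + 4.0 + 4.0) / 5 = 3.5200
UCL = X̄̄ + A₃·s̄ = 50.3200 + 1.182 × 3.5200 = 54.4806

54.48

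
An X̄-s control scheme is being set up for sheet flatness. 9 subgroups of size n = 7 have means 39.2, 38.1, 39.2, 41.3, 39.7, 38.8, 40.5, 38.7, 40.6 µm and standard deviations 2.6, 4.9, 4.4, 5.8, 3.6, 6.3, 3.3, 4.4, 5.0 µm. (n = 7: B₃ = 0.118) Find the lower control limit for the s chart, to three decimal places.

0.528

s̄ = (2.6 + 4.9 + 4.4 + 5.8 + 3.6 + 6.3 + 3.3 + 4.4 + 5.0) / 9 = 4.4778
LCL_s = B₃·s̄ = 0.118 × 4.4778 = 0.5284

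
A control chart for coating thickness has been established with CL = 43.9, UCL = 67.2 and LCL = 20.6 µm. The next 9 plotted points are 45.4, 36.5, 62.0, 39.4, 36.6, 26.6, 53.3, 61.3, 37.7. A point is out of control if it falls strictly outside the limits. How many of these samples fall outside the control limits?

All 9 points lie within [20.6, 67.2].

0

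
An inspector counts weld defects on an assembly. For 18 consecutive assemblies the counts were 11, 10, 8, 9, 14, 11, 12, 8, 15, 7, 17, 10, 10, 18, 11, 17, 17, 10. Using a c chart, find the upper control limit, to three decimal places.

c̄ = (11 + 10 + 8 + 9 + 14 + 11 + 12 + 8 + 15 + 7 + 17 + 10 + 10 + 18 + 11 + 17 + 17 + 10) / 18 = 215 / 18 = 11.9444
UCL = c̄ + 3√c̄ = 11.9444 + 3 × √11.9444 = 11.9444 + 3 × 3.4561 = 22.3127

22.313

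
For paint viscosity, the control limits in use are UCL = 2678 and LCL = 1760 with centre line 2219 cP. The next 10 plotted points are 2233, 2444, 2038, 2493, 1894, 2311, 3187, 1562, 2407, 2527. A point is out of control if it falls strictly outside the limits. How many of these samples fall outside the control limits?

Compare each point to [1760, 2678]: sample 7 = 3187 > UCL; sample 8 = 1562 < LCL.

2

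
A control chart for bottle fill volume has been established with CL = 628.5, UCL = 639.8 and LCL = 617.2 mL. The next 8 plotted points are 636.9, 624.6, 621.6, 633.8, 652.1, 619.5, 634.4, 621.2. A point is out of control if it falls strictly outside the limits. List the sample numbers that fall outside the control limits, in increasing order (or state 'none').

5

Compare each point to [617.2, 639.8]: sample 5 = 652.1 > UCL.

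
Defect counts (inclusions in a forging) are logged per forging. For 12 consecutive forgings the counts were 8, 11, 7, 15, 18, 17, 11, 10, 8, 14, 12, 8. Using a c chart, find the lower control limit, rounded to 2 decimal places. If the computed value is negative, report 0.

c̄ = (8 + 11 + 7 + 15 + 18 + 17 + 11 + 10 + 8 + 14 + 12 + 8) / 12 = 139 / 12 = 11.5833
LCL = c̄ − 3√c̄ = 11.5833 − 3 × 3.4034 = 1.3730

1.37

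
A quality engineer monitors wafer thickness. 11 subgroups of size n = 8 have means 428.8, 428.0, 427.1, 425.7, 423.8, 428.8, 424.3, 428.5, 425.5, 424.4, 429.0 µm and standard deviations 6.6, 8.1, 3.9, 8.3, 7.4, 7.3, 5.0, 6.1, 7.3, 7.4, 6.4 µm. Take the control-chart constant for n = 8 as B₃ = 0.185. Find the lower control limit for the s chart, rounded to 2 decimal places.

1.24

s̄ = (6.6 + 8.1 + 3.9 + 8.3 + 7.4 + 7.3 + 5.0 + 6.1 + 7.3 + 7.4 + 6.4) / 11 = 6.7091
LCL_s = B₃·s̄ = 0.185 × 6.7091 = 1.2412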